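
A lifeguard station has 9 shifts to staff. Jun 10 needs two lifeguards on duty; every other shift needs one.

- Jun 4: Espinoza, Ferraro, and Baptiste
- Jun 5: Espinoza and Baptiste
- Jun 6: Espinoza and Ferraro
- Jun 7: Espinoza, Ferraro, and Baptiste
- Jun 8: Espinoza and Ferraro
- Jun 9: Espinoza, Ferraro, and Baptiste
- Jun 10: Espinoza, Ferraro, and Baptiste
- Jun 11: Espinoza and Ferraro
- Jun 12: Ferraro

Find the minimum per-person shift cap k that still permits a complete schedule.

4

With 3 lifeguards and 10 worker-slots to fill, someone must work at least ⌈10/3⌉ = 4 shifts, so k ≥ 4.
k = 4 works: Jun 4→Ferraro, Jun 5→Espinoza, Jun 6→Espinoza, Jun 7→Ferraro, Jun 8→Espinoza, Jun 9→Baptiste, Jun 10→Ferraro+Baptiste, Jun 11→Espinoza, Jun 12→Ferraro.
Loads: Espinoza 4, Ferraro 4, Baptiste 2 — all ≤ 4.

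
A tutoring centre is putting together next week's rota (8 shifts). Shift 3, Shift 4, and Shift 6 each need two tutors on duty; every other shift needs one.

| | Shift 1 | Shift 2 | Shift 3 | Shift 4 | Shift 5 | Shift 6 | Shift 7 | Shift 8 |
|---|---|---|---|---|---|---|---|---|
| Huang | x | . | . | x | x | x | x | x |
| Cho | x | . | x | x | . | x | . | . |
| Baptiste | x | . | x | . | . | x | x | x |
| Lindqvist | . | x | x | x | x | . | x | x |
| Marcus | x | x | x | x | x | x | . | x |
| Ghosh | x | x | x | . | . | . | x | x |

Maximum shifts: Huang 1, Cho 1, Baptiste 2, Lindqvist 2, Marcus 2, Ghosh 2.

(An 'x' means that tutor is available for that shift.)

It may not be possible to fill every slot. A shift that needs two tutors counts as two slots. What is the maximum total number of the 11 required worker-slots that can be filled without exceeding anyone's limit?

Total capacity across all tutors is 1+1+2+2+2+2 = 10, and 11 slots are needed, so at most 10 can be filled.
An assignment achieving 10: Shift 1→Marcus, Shift 2→Lindqvist, Shift 3→Ghosh, Shift 4→Cho+Lindqvist, Shift 5→Huang, Shift 6→Baptiste+Marcus, Shift 7→Baptiste, Shift 8→Ghosh.
Loads: Huang 1/1, Cho 1/1, Baptiste 2/2, Lindqvist 2/2, Marcus 2/2, Ghosh 2/2.

10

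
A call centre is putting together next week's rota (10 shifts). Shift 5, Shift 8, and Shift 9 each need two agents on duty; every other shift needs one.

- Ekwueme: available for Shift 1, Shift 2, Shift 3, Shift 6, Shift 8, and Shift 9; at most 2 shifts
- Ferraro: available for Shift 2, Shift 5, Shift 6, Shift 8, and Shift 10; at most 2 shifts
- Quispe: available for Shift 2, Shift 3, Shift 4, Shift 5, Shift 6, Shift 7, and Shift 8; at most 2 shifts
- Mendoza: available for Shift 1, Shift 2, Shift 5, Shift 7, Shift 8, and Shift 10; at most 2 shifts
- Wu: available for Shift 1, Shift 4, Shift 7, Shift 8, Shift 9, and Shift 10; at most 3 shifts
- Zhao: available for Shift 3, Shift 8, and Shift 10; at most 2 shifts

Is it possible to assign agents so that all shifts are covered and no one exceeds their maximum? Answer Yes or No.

Shift 9 can only be covered by Ekwueme and Wu, so that assignment is forced.
One valid schedule: Shift 1→Ekwueme, Shift 2→Mendoza, Shift 3→Quispe, Shift 4→Quispe, Shift 5→Ferraro+Mendoza, Shift 6→Ferraro, Shift 7→Wu, Shift 8→Wu+Zhao, Shift 9→Ekwueme+Wu, Shift 10→Zhao.
Loads: Ekwueme 2/2, Ferraro 2/2, Quispe 2/2, Mendoza 2/2, Wu 3/3, Zhao 2/2 — all within limits.

Yes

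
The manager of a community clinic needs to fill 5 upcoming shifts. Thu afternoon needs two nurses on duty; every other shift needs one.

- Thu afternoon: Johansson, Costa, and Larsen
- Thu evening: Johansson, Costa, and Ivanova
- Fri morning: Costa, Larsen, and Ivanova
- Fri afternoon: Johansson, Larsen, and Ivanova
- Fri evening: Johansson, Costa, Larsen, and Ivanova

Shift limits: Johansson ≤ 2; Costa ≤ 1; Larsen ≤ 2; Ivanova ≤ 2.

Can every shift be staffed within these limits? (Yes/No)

Yes

One valid schedule: Thu afternoon→Johansson+Costa, Thu evening→Johansson, Fri morning→Larsen, Fri afternoon→Larsen, Fri evening→Ivanova.
Loads: Johansson 2/2, Costa 1/1, Larsen 2/2, Ivanova 1/2 — all within limits.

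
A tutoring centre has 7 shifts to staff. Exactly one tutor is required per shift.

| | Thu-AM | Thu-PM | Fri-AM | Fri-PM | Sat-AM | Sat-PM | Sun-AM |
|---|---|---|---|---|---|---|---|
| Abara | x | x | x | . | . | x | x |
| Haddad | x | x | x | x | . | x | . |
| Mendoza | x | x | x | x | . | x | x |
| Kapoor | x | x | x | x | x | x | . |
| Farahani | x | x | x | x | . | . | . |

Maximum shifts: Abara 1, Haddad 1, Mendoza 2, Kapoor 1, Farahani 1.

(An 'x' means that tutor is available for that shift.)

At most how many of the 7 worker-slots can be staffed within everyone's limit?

6

Total capacity across all tutors is 1+1+2+1+1 = 6, and 7 slots are needed, so at most 6 can be filled.
An assignment achieving 6: Thu-AM→Mendoza, Thu-PM→Farahani, Fri-PM→Haddad, Sat-AM→Kapoor, Sat-PM→Mendoza, Sun-AM→Abara.
Loads: Abara 1/1, Haddad 1/1, Mendoza 2/2, Kapoor 1/1, Farahani 1/1.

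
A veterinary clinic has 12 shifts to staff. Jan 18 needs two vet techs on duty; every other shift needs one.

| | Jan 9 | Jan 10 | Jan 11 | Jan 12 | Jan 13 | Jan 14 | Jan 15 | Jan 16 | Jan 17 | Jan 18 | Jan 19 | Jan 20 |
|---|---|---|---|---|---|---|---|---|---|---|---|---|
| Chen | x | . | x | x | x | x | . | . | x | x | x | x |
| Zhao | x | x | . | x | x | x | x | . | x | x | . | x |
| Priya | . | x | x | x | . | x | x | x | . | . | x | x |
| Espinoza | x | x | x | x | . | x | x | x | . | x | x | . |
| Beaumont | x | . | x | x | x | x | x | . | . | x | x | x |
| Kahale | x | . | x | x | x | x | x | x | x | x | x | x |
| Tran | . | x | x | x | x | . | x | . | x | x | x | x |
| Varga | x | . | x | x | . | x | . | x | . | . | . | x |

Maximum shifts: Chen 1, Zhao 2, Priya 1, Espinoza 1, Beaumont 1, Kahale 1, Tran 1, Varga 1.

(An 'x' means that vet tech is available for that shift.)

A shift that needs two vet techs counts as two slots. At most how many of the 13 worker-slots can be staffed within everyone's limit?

9

Total capacity across all vet techs is 1+2+1+1+1+1+1+1 = 9, and 13 slots are needed, so at most 9 can be filled.
An assignment achieving 9: Jan 9→Espinoza, Jan 10→Zhao, Jan 11→Varga, Jan 13→Zhao, Jan 15→Beaumont, Jan 16→Priya, Jan 17→Chen, Jan 18→Kahale+Tran.
Loads: Chen 1/1, Zhao 2/2, Priya 1/1, Espinoza 1/1, Beaumont 1/1, Kahale 1/1, Tran 1/1, Varga 1/1.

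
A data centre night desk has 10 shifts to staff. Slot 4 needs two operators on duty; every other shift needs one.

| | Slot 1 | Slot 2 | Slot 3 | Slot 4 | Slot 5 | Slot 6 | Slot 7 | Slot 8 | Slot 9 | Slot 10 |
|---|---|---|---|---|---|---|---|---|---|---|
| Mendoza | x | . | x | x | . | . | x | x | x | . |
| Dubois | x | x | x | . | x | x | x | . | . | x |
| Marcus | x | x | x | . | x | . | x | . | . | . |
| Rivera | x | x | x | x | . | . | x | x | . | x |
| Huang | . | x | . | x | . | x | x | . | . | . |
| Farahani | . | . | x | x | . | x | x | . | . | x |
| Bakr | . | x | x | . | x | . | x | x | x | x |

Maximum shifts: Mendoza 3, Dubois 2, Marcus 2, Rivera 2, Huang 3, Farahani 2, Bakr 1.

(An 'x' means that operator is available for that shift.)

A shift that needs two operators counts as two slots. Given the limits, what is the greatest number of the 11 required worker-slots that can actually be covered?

Total capacity across all operators is 3+2+2+2+3+2+1 = 15, and 11 slots are needed, so at most 11 can be filled.
An assignment achieving 11: Slot 1→Mendoza, Slot 2→Marcus, Slot 3→Marcus, Slot 4→Rivera+Huang, Slot 5→Dubois, Slot 6→Dubois, Slot 7→Huang, Slot 8→Mendoza, Slot 9→Mendoza, Slot 10→Rivera.
Loads: Mendoza 3/3, Dubois 2/2, Marcus 2/2, Rivera 2/2, Huang 2/3, Farahani 0/2, Bakr 0/1.

11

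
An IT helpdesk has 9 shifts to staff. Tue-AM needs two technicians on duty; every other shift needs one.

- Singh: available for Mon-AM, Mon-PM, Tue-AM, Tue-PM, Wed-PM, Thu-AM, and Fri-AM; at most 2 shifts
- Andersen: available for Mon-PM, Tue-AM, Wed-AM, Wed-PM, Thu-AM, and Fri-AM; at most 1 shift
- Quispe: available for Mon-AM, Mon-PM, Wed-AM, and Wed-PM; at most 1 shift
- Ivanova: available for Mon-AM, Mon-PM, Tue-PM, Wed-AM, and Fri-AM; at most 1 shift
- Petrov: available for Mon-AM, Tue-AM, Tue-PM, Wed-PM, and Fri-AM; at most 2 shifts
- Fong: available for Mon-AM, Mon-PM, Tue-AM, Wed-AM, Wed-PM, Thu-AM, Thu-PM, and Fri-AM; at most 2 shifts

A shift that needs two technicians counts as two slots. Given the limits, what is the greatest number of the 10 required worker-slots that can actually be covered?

9

Total capacity across all technicians is 2+1+1+1+2+2 = 9, and 10 slots are needed, so at most 9 can be filled.
An assignment achieving 9: Mon-AM→Ivanova, Mon-PM→Fong, Tue-AM→Andersen+Petrov, Tue-PM→Singh, Wed-AM→Quispe, Wed-PM→Petrov, Thu-AM→Singh, Thu-PM→Fong.
Loads: Singh 2/2, Andersen 1/1, Quispe 1/1, Ivanova 1/1, Petrov 2/2, Fong 2/2.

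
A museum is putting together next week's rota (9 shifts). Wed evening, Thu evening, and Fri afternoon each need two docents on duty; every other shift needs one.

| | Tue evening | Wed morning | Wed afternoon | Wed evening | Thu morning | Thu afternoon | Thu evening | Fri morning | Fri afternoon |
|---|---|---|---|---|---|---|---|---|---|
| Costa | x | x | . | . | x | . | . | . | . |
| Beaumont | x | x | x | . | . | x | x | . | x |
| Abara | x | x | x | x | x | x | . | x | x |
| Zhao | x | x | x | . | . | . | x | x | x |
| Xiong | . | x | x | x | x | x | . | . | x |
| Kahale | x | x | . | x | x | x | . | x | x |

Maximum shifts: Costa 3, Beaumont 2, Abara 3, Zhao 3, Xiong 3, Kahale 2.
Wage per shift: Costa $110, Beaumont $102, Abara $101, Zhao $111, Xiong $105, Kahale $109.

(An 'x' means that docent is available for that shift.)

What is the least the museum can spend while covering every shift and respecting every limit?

Thu evening can only be covered by Beaumont and Zhao, so that assignment is forced.
Picking the cheapest available docent for each shift independently would cost $1228, but that ignores the shift limits.
An optimal schedule: Tue evening→Kahale, Wed morning→Costa, Wed afternoon→Abara, Wed evening→Abara+Xiong, Thu morning→Xiong, Thu afternoon→Beaumont, Thu evening→Beaumont+Zhao, Fri morning→Abara, Fri afternoon→Xiong+Kahale.
Total: 109 + 110 + 101 + 101 + 105 + 105 + 102 + 102 + 111 + 101 + 105 + 109 = $1261.

$1261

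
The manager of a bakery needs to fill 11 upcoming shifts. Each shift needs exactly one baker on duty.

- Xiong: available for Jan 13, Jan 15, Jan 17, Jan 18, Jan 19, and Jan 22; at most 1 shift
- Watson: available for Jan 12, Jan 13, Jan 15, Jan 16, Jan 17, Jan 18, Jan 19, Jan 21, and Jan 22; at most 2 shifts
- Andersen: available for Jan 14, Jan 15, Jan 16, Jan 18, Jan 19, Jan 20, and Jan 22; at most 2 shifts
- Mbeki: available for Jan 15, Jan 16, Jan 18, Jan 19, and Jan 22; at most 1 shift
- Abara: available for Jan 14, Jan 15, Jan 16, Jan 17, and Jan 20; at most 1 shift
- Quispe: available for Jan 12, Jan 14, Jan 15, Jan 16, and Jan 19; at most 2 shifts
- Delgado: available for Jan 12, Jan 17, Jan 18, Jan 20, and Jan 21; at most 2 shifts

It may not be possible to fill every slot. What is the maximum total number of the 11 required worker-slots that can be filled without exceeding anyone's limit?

Total capacity across all bakers is 1+2+2+1+1+2+2 = 11, and 11 slots are needed, so at most 11 can be filled.
An assignment achieving 11: Jan 12→Watson, Jan 13→Xiong, Jan 14→Andersen, Jan 15→Quispe, Jan 16→Abara, Jan 17→Delgado, Jan 18→Delgado, Jan 19→Quispe, Jan 20→Andersen, Jan 21→Watson, Jan 22→Mbeki.
Loads: Xiong 1/1, Watson 2/2, Andersen 2/2, Mbeki 1/1, Abara 1/1, Quispe 2/2, Delgado 2/2.

11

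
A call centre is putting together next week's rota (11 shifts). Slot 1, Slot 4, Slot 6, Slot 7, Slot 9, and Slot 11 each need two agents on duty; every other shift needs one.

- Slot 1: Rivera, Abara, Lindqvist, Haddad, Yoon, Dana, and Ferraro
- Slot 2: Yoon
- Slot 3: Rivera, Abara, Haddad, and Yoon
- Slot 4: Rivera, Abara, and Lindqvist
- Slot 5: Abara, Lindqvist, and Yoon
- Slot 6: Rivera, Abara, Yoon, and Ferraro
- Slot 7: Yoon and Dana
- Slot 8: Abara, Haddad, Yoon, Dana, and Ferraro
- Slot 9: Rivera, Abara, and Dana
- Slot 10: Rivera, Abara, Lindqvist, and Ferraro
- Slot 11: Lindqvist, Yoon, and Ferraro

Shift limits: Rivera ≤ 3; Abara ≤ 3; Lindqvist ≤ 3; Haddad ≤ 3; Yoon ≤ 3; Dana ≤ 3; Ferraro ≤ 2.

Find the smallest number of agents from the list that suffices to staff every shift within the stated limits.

17 slots to fill and no one can take more than 3, so at least ⌈17/3⌉ = 6 agents are needed.
Rivera, Abara, Lindqvist, Haddad, Yoon, and Dana alone can cover everything: Slot 1→Lindqvist+Haddad, Slot 2→Yoon, Slot 3→Haddad, Slot 4→Rivera+Abara, Slot 5→Abara, Slot 6→Rivera+Abara, Slot 7→Yoon+Dana, Slot 8→Haddad, Slot 9→Rivera+Dana, Slot 10→Lindqvist, Slot 11→Lindqvist+Yoon.

6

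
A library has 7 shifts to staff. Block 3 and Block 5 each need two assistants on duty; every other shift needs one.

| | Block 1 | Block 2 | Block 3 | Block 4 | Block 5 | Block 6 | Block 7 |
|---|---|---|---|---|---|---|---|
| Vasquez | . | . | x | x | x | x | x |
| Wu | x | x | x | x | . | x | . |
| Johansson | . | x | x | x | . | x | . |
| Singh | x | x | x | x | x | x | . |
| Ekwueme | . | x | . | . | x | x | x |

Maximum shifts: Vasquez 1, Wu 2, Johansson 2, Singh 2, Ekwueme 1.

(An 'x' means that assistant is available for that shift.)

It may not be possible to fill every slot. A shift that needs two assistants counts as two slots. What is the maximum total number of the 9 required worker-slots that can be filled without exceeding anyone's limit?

Total capacity across all assistants is 1+2+2+2+1 = 8, and 9 slots are needed, so at most 8 can be filled.
An assignment achieving 8: Block 1→Wu, Block 2→Wu, Block 3→Johansson+Singh, Block 4→Johansson, Block 5→Singh+Ekwueme, Block 7→Vasquez.
Loads: Vasquez 1/1, Wu 2/2, Johansson 2/2, Singh 2/2, Ekwueme 1/1.

8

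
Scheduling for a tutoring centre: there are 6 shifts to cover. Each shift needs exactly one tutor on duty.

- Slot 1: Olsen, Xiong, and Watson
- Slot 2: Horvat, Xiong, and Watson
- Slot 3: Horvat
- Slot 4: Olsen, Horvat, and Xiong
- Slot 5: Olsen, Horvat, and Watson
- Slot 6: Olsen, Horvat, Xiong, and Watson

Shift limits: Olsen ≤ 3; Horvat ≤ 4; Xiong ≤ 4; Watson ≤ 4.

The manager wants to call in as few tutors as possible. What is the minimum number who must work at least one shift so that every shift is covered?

6 slots to fill and no one can take more than 4, so at least ⌈6/4⌉ = 2 tutors are needed.
Olsen and Horvat alone can cover everything: Slot 1→Olsen, Slot 2→Horvat, Slot 3→Horvat, Slot 4→Olsen, Slot 5→Olsen, Slot 6→Horvat.

2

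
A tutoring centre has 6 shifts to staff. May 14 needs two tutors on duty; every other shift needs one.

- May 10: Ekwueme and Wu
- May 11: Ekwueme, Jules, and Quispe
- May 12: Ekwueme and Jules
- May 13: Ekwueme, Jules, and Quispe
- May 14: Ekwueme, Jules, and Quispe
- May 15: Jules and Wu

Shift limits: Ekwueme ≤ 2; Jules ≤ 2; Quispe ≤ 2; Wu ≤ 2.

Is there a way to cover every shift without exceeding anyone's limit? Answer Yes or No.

One valid schedule: May 10→Ekwueme, May 11→Jules, May 12→Ekwueme, May 13→Quispe, May 14→Jules+Quispe, May 15→Wu.
Loads: Ekwueme 2/2, Jules 2/2, Quispe 2/2, Wu 1/2 — all within limits.

Yes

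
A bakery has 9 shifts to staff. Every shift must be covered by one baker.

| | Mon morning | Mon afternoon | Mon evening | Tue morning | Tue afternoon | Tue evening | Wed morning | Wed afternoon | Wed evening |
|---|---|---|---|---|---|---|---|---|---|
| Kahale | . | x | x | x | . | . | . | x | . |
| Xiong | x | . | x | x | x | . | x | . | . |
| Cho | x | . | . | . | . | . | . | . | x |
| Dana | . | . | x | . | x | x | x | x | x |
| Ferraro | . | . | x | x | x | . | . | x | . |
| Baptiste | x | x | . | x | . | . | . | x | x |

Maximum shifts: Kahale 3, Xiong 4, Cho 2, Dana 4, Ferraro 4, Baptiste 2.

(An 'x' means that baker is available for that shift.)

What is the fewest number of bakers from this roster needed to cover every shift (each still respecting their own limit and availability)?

9 slots to fill and no one can take more than 4, so at least ⌈9/4⌉ = 3 bakers are needed.
Kahale, Xiong, and Dana alone can cover everything: Mon morning→Xiong, Mon afternoon→Kahale, Mon evening→Xiong, Tue morning→Kahale, Tue afternoon→Xiong, Tue evening→Dana, Wed morning→Xiong, Wed afternoon→Kahale, Wed evening→Dana.

3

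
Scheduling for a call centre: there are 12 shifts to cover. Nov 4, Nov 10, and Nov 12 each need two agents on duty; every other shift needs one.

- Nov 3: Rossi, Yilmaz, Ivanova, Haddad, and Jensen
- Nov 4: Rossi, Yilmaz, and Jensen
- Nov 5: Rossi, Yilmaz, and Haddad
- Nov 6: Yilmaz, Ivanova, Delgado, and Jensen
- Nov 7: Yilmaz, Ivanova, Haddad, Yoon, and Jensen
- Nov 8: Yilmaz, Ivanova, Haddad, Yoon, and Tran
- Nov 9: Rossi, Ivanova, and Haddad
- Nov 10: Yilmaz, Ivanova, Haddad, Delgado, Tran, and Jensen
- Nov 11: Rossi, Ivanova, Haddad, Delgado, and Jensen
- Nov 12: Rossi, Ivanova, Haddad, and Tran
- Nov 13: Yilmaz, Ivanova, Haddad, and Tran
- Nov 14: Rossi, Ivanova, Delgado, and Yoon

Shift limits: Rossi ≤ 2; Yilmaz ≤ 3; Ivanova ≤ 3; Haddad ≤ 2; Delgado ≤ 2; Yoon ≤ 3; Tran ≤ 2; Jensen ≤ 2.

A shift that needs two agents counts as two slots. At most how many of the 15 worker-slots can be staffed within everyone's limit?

Total capacity across all agents is 2+3+3+2+2+3+2+2 = 19, and 15 slots are needed, so at most 15 can be filled.
An assignment achieving 15: Nov 3→Haddad, Nov 4→Rossi+Yilmaz, Nov 5→Rossi, Nov 6→Yilmaz, Nov 7→Yoon, Nov 8→Yoon, Nov 9→Ivanova, Nov 10→Delgado+Tran, Nov 11→Delgado, Nov 12→Ivanova+Haddad, Nov 13→Yilmaz, Nov 14→Ivanova.
Loads: Rossi 2/2, Yilmaz 3/3, Ivanova 3/3, Haddad 2/2, Delgado 2/2, Yoon 2/3, Tran 1/2, Jensen 0/2.

15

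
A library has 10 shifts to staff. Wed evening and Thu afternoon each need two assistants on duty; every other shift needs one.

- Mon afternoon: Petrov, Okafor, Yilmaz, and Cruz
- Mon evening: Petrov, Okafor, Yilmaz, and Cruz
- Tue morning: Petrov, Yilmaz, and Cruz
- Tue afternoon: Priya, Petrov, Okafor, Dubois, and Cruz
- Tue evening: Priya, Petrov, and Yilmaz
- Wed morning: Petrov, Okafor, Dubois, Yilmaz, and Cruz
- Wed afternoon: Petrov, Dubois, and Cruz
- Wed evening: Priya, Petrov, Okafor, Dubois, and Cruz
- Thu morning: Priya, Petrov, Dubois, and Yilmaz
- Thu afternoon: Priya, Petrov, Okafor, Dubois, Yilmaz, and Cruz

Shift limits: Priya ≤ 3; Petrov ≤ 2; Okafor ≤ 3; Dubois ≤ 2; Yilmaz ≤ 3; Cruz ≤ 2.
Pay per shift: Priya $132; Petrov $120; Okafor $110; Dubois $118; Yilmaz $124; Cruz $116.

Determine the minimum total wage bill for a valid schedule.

Picking the cheapest available assistant for each shift independently would cost $1362, but that ignores the shift limits.
An optimal schedule: Mon afternoon→Okafor, Mon evening→Okafor, Tue morning→Cruz, Tue afternoon→Okafor, Tue evening→Petrov, Wed morning→Yilmaz, Wed afternoon→Cruz, Wed evening→Dubois+Petrov, Thu morning→Yilmaz, Thu afternoon→Dubois+Yilmaz.
Total: 110 + 110 + 116 + 110 + 120 + 124 + 116 + 118 + 120 + 124 + 118 + 124 = $1410.

$1410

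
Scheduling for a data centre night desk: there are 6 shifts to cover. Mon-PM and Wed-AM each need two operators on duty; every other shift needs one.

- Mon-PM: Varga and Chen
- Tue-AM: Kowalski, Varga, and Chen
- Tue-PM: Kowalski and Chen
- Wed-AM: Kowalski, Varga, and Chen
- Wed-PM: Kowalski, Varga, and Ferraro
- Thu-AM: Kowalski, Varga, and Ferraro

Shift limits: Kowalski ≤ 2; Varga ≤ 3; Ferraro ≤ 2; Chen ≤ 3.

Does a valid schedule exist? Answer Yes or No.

Mon-PM can only be covered by Varga and Chen, so that assignment is forced.
One valid schedule: Mon-PM→Varga+Chen, Tue-AM→Kowalski, Tue-PM→Kowalski, Wed-AM→Varga+Chen, Wed-PM→Varga, Thu-AM→Ferraro.
Loads: Kowalski 2/2, Varga 3/3, Ferraro 1/2, Chen 2/3 — all within limits.

Yes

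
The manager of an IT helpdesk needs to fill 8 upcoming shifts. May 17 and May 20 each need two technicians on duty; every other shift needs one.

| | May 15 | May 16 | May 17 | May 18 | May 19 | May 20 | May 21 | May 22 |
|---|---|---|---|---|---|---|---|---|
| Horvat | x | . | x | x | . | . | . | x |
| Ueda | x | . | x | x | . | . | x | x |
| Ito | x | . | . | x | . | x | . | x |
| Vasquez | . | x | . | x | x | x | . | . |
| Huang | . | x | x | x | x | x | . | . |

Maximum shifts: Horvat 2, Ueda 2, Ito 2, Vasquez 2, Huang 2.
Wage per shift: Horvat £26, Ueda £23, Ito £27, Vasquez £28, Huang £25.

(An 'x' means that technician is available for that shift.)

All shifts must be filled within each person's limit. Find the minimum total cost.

£258

May 21 can only be covered by Ueda, so that assignment is forced.
Picking the cheapest available technician for each shift independently would cost £242, but that ignores the shift limits.
An optimal schedule: May 15→Horvat, May 16→Vasquez, May 17→Horvat+Ueda, May 18→Huang, May 19→Vasquez, May 20→Ito+Huang, May 21→Ueda, May 22→Ito.
Total: 26 + 28 + 26 + 23 + 25 + 28 + 27 + 25 + 23 + 27 = £258.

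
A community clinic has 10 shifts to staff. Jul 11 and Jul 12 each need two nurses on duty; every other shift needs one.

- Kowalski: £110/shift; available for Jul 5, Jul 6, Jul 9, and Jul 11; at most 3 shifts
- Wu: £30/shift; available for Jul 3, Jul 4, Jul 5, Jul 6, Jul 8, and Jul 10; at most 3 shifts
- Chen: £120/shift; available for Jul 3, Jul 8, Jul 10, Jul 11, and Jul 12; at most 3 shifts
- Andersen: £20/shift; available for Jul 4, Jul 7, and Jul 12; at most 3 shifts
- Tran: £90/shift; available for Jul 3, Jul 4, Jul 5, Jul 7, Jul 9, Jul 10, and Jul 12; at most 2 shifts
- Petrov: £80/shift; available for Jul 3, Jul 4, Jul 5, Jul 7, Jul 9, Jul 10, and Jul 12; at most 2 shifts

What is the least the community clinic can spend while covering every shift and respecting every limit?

Jul 11 can only be covered by Kowalski and Chen, so that assignment is forced.
Picking the cheapest available nurse for each shift independently would cost £600, but that ignores the shift limits.
An optimal schedule: Jul 3→Wu, Jul 4→Andersen, Jul 5→Petrov, Jul 6→Wu, Jul 7→Andersen, Jul 8→Wu, Jul 9→Petrov, Jul 10→Tran, Jul 11→Kowalski+Chen, Jul 12→Andersen+Tran.
Total: 30 + 20 + 80 + 30 + 20 + 30 + 80 + 90 + 110 + 120 + 20 + 90 = £720.

£720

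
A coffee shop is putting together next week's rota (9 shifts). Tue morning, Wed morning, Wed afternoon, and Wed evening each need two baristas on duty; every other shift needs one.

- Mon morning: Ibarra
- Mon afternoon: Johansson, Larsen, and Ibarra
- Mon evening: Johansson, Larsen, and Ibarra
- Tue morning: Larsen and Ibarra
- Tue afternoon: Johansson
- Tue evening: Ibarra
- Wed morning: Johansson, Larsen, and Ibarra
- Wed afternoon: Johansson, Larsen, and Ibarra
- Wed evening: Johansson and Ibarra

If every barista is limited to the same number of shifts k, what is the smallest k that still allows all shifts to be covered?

With 3 baristas and 13 worker-slots to fill, someone must work at least ⌈13/3⌉ = 5 shifts, so k ≥ 5.
k = 5 works: Mon morning→Ibarra, Mon afternoon→Johansson, Mon evening→Johansson, Tue morning→Larsen+Ibarra, Tue afternoon→Johansson, Tue evening→Ibarra, Wed morning→Johansson+Larsen, Wed afternoon→Larsen+Ibarra, Wed evening→Johansson+Ibarra.
Loads: Johansson 5, Larsen 3, Ibarra 5 — all ≤ 5.

5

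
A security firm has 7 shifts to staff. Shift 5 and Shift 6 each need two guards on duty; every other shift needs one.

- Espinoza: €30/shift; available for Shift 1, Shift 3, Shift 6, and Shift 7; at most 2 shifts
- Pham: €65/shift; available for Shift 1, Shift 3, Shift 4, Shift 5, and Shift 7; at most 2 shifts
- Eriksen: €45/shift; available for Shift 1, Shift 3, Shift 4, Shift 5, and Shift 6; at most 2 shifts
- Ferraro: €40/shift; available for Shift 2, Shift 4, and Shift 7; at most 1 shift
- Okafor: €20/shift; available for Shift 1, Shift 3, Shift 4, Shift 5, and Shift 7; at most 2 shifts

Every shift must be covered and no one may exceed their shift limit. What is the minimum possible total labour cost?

€360

Shift 2 can only be covered by Ferraro, so that assignment is forced.
Shift 6 can only be covered by Espinoza and Eriksen, so that assignment is forced.
Picking the cheapest available guard for each shift independently would cost €260, but that ignores the shift limits.
An optimal schedule: Shift 1→Espinoza, Shift 2→Ferraro, Shift 3→Pham, Shift 4→Okafor, Shift 5→Pham+Eriksen, Shift 6→Espinoza+Eriksen, Shift 7→Okafor.
Total: 30 + 40 + 65 + 20 + 65 + 45 + 30 + 45 + 20 = €360.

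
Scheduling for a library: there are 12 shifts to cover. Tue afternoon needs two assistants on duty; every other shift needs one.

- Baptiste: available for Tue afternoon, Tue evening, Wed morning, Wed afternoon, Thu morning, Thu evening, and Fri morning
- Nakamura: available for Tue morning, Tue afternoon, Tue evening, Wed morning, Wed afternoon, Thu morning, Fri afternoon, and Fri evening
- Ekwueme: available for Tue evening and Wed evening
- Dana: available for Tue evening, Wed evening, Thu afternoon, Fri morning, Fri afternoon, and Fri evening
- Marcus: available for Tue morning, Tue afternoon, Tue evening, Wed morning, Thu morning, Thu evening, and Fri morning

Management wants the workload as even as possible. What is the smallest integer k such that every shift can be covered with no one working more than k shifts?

3

With 5 assistants and 13 worker-slots to fill, someone must work at least ⌈13/5⌉ = 3 shifts, so k ≥ 3.
k = 3 works: Tue morning→Nakamura, Tue afternoon→Baptiste+Marcus, Tue evening→Ekwueme, Wed morning→Marcus, Wed afternoon→Baptiste, Wed evening→Ekwueme, Thu morning→Marcus, Thu afternoon→Dana, Thu evening→Baptiste, Fri morning→Dana, Fri afternoon→Nakamura, Fri evening→Nakamura.
Loads: Baptiste 3, Nakamura 3, Ekwueme 2, Dana 2, Marcus 3 — all ≤ 3.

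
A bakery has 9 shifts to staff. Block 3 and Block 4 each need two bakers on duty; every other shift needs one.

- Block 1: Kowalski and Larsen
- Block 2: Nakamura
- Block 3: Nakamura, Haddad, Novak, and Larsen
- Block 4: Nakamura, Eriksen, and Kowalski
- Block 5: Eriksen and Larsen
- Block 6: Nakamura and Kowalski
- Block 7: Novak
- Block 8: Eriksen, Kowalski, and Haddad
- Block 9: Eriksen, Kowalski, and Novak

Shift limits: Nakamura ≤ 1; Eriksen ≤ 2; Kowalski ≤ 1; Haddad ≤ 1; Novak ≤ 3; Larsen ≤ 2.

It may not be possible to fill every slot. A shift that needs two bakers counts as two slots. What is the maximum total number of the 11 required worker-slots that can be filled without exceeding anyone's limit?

Total capacity across all bakers is 1+2+1+1+3+2 = 10, and 11 slots are needed, so at most 10 can be filled.
An assignment achieving 10: Block 1→Larsen, Block 2→Nakamura, Block 3→Novak+Larsen, Block 4→Eriksen, Block 5→Eriksen, Block 6→Kowalski, Block 7→Novak, Block 8→Haddad, Block 9→Novak.
Loads: Nakamura 1/1, Eriksen 2/2, Kowalski 1/1, Haddad 1/1, Novak 3/3, Larsen 2/2.

10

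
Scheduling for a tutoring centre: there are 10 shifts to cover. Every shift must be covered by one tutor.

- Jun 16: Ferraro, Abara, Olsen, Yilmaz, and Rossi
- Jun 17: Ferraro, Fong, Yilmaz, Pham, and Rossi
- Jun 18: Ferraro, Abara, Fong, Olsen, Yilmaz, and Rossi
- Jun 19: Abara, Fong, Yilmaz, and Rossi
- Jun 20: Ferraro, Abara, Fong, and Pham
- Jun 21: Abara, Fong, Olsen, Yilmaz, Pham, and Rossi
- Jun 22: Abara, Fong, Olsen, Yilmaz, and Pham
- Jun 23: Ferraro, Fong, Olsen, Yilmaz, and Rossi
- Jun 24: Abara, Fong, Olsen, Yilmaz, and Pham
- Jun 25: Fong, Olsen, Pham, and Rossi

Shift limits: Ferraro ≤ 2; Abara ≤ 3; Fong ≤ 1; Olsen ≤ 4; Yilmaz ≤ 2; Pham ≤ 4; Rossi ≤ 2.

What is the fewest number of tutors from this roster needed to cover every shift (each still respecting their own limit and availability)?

3

10 slots to fill and no one can take more than 4, so at least ⌈10/4⌉ = 3 tutors are needed.
Abara, Olsen, and Pham alone can cover everything: Jun 16→Abara, Jun 17→Pham, Jun 18→Abara, Jun 19→Abara, Jun 20→Pham, Jun 21→Olsen, Jun 22→Olsen, Jun 23→Olsen, Jun 24→Pham, Jun 25→Olsen.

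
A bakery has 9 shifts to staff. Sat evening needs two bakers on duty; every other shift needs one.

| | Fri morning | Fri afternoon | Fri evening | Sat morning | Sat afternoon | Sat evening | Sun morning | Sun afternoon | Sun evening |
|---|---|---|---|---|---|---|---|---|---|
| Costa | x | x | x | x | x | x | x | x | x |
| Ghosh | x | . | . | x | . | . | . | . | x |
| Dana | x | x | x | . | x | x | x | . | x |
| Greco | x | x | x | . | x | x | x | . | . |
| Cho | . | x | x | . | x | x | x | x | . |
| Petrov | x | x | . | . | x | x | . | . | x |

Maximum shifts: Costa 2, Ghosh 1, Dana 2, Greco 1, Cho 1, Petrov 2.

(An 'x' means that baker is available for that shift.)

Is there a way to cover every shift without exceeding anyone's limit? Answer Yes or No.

No

Total capacity is 2+1+2+1+1+2 = 9 but 10 worker-slots are needed — infeasible.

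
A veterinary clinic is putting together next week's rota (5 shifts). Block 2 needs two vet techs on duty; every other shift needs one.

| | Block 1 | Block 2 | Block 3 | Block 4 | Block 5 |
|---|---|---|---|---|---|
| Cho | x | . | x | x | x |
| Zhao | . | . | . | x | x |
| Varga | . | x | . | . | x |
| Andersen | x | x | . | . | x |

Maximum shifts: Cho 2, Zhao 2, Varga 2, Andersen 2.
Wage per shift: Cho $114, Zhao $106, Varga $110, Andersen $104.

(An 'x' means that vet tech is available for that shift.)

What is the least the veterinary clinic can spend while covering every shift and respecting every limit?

$644

Block 2 can only be covered by Varga and Andersen, so that assignment is forced.
Block 3 can only be covered by Cho, so that assignment is forced.
Picking the cheapest available vet tech for each shift independently would cost $642, but that ignores the shift limits.
An optimal schedule: Block 1→Andersen, Block 2→Andersen+Varga, Block 3→Cho, Block 4→Zhao, Block 5→Zhao.
Total: 104 + 104 + 110 + 114 + 106 + 106 = $644.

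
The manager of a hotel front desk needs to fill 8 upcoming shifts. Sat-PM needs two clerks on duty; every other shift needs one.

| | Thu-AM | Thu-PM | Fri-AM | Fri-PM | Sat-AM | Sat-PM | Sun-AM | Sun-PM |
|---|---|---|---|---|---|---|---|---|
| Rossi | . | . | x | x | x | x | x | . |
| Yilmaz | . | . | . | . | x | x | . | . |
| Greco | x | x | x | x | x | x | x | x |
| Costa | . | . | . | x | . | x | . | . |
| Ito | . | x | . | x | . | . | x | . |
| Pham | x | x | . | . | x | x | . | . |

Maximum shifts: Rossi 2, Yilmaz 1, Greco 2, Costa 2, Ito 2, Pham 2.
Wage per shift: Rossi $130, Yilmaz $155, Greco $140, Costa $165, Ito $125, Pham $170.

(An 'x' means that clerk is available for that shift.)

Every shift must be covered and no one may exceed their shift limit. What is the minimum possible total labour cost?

Sun-PM can only be covered by Greco, so that assignment is forced.
Picking the cheapest available clerk for each shift independently would cost $1185, but that ignores the shift limits.
An optimal schedule: Thu-AM→Greco, Thu-PM→Ito, Fri-AM→Rossi, Fri-PM→Costa, Sat-AM→Rossi, Sat-PM→Yilmaz+Costa, Sun-AM→Ito, Sun-PM→Greco.
Total: 140 + 125 + 130 + 165 + 130 + 155 + 165 + 125 + 140 = $1275.

$1275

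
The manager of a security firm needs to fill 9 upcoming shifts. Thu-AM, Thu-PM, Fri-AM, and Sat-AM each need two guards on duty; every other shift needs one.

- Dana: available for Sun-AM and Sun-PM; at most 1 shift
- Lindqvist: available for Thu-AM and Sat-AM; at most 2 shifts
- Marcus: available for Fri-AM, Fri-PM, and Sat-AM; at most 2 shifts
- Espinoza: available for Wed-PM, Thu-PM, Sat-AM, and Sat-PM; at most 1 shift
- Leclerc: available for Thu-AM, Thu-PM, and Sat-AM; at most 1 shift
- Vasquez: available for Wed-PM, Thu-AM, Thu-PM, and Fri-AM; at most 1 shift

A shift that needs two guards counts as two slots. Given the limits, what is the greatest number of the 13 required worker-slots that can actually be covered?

8

Total capacity across all guards is 1+2+2+1+1+1 = 8, and 13 slots are needed, so at most 8 can be filled.
An assignment achieving 8: Wed-PM→Vasquez, Thu-AM→Lindqvist+Leclerc, Fri-AM→Marcus, Fri-PM→Marcus, Sat-AM→Lindqvist, Sat-PM→Espinoza, Sun-AM→Dana.
Loads: Dana 1/1, Lindqvist 2/2, Marcus 2/2, Espinoza 1/1, Leclerc 1/1, Vasquez 1/1.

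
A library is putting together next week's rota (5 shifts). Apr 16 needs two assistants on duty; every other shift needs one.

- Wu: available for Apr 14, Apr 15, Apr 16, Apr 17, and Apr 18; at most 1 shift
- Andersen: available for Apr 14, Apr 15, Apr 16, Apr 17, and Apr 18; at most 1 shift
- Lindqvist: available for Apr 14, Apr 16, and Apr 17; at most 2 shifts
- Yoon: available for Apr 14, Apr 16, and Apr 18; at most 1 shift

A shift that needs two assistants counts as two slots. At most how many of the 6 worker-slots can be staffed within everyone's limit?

Total capacity across all assistants is 1+1+2+1 = 5, and 6 slots are needed, so at most 5 can be filled.
An assignment achieving 5: Apr 14→Lindqvist, Apr 15→Wu, Apr 16→Lindqvist, Apr 17→Andersen, Apr 18→Yoon.
Loads: Wu 1/1, Andersen 1/1, Lindqvist 2/2, Yoon 1/1.

5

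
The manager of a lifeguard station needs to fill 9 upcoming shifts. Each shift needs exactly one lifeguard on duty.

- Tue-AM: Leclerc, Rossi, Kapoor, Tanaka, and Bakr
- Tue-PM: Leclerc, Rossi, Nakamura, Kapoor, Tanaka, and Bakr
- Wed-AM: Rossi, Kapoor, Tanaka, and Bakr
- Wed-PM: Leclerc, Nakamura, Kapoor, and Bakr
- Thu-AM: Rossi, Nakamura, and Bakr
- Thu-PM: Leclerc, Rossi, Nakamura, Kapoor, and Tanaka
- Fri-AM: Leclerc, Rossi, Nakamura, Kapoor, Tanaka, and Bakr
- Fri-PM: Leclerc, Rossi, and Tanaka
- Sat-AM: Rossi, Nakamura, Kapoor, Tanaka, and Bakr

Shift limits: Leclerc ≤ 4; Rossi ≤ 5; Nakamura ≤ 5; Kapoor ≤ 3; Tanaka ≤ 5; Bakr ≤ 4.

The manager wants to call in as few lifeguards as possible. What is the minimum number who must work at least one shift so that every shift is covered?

9 slots to fill and no one can take more than 5, so at least ⌈9/5⌉ = 2 lifeguards are needed.
Leclerc and Rossi alone can cover everything: Tue-AM→Leclerc, Tue-PM→Leclerc, Wed-AM→Rossi, Wed-PM→Leclerc, Thu-AM→Rossi, Thu-PM→Leclerc, Fri-AM→Rossi, Fri-PM→Rossi, Sat-AM→Rossi.

2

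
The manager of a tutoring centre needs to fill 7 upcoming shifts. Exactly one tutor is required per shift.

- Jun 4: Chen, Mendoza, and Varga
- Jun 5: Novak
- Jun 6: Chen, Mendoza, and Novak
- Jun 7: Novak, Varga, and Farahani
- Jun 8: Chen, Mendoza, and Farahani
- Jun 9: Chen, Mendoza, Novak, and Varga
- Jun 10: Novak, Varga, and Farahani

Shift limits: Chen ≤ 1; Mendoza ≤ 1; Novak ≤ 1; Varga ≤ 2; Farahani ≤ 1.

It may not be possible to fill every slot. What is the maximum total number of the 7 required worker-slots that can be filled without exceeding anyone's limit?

Total capacity across all tutors is 1+1+1+2+1 = 6, and 7 slots are needed, so at most 6 can be filled.
An assignment achieving 6: Jun 4→Chen, Jun 5→Novak, Jun 6→Mendoza, Jun 7→Varga, Jun 8→Farahani, Jun 10→Varga.
Loads: Chen 1/1, Mendoza 1/1, Novak 1/1, Varga 2/2, Farahani 1/1.

6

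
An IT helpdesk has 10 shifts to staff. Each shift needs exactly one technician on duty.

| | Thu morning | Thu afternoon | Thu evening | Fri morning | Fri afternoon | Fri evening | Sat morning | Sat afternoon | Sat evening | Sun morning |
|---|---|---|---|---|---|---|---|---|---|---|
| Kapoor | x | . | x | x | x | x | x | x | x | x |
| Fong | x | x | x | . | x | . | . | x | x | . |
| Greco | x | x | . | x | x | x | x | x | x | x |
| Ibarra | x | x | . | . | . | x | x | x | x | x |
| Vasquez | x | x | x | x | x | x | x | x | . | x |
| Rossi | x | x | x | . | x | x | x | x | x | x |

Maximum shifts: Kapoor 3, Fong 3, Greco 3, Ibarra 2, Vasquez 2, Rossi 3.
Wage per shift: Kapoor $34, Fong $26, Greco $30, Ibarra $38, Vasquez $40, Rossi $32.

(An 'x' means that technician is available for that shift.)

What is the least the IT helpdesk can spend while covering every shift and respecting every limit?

Picking the cheapest available technician for each shift independently would cost $276, but that ignores the shift limits.
An optimal schedule: Thu morning→Rossi, Thu afternoon→Fong, Thu evening→Fong, Fri morning→Greco, Fri afternoon→Fong, Fri evening→Greco, Sat morning→Greco, Sat afternoon→Kapoor, Sat evening→Rossi, Sun morning→Rossi.
Total: 32 + 26 + 26 + 30 + 26 + 30 + 30 + 34 + 32 + 32 = $298.

$298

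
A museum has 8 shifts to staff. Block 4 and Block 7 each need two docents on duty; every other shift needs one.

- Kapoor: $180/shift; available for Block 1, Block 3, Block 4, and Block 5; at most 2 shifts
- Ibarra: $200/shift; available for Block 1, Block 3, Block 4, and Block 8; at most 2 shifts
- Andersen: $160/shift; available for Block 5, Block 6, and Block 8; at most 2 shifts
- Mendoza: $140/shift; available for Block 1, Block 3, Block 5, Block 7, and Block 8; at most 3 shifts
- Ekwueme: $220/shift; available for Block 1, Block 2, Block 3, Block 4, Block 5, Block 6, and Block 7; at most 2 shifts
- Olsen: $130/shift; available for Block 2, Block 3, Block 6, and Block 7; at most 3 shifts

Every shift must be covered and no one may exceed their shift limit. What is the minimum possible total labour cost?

Picking the cheapest available docent for each shift independently would cost $1460, but that ignores the shift limits.
An optimal schedule: Block 1→Mendoza, Block 2→Olsen, Block 3→Mendoza, Block 4→Kapoor+Ibarra, Block 5→Andersen, Block 6→Olsen, Block 7→Olsen+Mendoza, Block 8→Andersen.
Total: 140 + 130 + 140 + 180 + 200 + 160 + 130 + 130 + 140 + 160 = $1510.

$1510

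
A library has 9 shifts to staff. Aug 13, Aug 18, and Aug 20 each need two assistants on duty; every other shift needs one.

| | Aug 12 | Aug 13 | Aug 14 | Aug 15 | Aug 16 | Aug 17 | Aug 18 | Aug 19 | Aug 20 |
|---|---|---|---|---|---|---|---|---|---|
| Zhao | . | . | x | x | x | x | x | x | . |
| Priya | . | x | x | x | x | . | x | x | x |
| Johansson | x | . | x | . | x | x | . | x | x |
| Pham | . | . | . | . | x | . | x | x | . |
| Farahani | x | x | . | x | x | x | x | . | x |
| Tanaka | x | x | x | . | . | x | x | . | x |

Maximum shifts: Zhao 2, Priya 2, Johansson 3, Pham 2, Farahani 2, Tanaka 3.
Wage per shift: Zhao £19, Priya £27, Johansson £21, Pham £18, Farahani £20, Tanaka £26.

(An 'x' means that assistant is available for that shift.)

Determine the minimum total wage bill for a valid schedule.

£255

Picking the cheapest available assistant for each shift independently would cost £237, but that ignores the shift limits.
An optimal schedule: Aug 12→Farahani, Aug 13→Farahani+Tanaka, Aug 14→Zhao, Aug 15→Zhao, Aug 16→Johansson, Aug 17→Johansson, Aug 18→Pham+Tanaka, Aug 19→Pham, Aug 20→Johansson+Tanaka.
Total: 20 + 20 + 26 + 19 + 19 + 21 + 21 + 18 + 26 + 18 + 21 + 26 = £255.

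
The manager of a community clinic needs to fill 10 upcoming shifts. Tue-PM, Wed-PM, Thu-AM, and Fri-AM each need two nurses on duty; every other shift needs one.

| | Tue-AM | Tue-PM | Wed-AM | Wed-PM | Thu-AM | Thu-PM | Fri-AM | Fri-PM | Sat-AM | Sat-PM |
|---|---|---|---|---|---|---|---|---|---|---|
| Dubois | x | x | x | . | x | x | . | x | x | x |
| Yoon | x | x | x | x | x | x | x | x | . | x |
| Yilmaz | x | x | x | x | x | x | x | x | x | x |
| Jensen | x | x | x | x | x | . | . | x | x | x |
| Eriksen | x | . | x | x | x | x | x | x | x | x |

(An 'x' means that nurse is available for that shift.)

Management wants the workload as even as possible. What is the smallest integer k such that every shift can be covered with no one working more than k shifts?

With 5 nurses and 14 worker-slots to fill, someone must work at least ⌈14/5⌉ = 3 shifts, so k ≥ 3.
k = 3 works: Tue-AM→Dubois, Tue-PM→Yilmaz+Jensen, Wed-AM→Yoon, Wed-PM→Jensen+Eriksen, Thu-AM→Jensen+Eriksen, Thu-PM→Dubois, Fri-AM→Yoon+Yilmaz, Fri-PM→Yoon, Sat-AM→Dubois, Sat-PM→Yilmaz.
Loads: Dubois 3, Yoon 3, Yilmaz 3, Jensen 3, Eriksen 2 — all ≤ 3.

3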